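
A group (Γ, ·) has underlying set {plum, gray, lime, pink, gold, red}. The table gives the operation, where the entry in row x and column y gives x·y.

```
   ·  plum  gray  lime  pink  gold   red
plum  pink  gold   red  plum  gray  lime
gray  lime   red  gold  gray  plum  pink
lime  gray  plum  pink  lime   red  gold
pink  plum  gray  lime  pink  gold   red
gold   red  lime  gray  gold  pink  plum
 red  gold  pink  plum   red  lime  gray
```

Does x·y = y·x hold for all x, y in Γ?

gray·gold = plum but gold·gray = lime.
Since gray and gold do not commute, Γ is not abelian.

No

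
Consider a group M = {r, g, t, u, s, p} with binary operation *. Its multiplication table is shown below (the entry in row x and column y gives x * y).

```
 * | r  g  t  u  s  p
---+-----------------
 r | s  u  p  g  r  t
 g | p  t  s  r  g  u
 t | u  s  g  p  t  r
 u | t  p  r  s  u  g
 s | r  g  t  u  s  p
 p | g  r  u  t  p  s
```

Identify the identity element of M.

s

The identity e satisfies e * x = x for all x, so its row in the table reproduces the column headers.
Row s reads: r, g, t, u, s, p — exactly the header order. So s is the identity.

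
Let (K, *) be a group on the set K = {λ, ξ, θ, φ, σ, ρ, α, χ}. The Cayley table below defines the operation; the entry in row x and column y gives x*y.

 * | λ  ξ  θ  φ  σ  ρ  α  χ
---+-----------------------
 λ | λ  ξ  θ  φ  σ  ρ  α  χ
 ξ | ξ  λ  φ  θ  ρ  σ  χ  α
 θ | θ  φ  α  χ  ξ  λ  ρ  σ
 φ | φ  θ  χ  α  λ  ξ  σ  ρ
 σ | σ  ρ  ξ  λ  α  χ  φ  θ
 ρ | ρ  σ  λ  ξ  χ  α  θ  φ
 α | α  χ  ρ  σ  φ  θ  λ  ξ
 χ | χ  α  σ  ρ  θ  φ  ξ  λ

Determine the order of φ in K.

4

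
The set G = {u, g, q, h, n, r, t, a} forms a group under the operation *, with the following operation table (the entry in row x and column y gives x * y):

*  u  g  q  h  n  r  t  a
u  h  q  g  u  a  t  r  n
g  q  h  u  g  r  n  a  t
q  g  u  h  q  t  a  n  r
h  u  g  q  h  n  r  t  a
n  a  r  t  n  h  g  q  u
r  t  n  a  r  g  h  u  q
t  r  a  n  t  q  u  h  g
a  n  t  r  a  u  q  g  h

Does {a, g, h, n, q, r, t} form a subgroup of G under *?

a * n = u, which is not in {a, g, h, n, q, r, t}.
The subset is not closed under *, so it is not a subgroup.
(Structurally, G here is isomorphic to the elementary abelian group (Z_2)^3.)

No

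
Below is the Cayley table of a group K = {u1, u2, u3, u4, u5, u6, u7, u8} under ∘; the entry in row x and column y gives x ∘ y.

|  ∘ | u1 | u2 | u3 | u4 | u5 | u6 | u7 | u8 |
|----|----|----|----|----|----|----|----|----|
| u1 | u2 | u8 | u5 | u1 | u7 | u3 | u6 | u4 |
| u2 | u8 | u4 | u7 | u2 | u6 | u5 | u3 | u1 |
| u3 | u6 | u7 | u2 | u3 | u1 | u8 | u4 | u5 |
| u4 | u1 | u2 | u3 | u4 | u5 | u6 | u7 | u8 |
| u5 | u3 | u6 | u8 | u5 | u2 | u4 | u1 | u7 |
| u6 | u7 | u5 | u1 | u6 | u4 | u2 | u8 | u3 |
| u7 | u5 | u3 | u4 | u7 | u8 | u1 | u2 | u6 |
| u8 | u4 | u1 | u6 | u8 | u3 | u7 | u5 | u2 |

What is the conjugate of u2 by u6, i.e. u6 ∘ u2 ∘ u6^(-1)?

The identity is u4. In row u6, the entry u4 sits in column u5, so u6^(-1) = u5.
u6 ∘ u2 = u5
u5 ∘ u5 = u2

u2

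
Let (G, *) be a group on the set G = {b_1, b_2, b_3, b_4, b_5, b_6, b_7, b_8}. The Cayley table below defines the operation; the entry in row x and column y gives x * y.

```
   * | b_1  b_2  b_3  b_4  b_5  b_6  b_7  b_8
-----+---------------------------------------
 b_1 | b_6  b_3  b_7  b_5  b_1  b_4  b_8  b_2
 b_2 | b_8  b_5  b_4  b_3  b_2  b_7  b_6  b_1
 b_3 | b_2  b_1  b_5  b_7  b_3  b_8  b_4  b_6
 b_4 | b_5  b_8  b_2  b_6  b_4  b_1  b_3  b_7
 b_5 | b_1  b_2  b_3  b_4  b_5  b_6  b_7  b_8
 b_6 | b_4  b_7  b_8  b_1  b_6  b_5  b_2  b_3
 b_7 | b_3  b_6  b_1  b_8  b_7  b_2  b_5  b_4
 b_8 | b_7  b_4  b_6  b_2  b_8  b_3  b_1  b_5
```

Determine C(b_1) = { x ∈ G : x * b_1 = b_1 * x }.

{b_1, b_4, b_5, b_6}

Compare row b_1 with column b_1 entry by entry.
b_6 * b_1 = b_4 = b_1 * b_6, so b_6 commutes with b_1.
b_2 * b_1 = b_8 but b_1 * b_2 = b_3, so b_2 does not.
Collecting the elements that commute with b_1: C(b_1) = {b_1, b_4, b_5, b_6}.
(Structurally, G here is isomorphic to the dihedral group D_4.)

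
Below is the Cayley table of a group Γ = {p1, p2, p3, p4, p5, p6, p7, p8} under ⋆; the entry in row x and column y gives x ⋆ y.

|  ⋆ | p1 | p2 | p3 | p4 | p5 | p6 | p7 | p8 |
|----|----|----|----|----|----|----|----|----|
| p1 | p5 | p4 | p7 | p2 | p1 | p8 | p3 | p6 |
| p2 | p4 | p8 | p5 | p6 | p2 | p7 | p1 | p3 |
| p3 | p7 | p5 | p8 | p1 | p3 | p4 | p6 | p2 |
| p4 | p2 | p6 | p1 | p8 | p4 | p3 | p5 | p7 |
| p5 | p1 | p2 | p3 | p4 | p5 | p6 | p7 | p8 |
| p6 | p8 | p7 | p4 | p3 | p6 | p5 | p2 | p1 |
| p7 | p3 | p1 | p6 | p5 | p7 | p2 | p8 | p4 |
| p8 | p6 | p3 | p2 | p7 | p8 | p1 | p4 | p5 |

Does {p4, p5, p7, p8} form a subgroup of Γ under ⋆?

{p4, p5, p7, p8} contains the identity p5.
Checking products: every product of two elements of {p4, p5, p7, p8} (read from the table) lies in {p4, p5, p7, p8}, so the set is closed.
In a finite group, a nonempty closed subset is a subgroup. So {p4, p5, p7, p8} ≤ Γ.

Yes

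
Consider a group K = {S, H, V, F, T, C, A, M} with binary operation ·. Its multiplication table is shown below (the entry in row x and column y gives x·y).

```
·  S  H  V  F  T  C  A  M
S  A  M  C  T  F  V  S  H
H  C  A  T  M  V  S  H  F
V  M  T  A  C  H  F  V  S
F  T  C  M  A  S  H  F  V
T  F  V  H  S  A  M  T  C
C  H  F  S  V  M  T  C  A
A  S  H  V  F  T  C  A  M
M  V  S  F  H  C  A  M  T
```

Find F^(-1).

F

First locate the identity: row A matches the header, so A is the identity.
Scan row F for A: F·F = A. Hence F^(-1) = F.
(Structurally, K here is isomorphic to the dihedral group D_4.)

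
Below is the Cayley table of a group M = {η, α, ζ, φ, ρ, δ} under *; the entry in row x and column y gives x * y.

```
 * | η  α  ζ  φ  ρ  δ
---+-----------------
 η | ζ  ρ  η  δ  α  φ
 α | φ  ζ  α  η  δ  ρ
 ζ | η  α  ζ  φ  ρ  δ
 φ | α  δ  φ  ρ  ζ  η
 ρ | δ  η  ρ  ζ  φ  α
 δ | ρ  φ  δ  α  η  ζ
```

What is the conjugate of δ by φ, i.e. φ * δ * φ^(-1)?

α

The identity is ζ. In row φ, the entry ζ sits in column ρ, so φ^(-1) = ρ.
φ * δ = η
η * ρ = α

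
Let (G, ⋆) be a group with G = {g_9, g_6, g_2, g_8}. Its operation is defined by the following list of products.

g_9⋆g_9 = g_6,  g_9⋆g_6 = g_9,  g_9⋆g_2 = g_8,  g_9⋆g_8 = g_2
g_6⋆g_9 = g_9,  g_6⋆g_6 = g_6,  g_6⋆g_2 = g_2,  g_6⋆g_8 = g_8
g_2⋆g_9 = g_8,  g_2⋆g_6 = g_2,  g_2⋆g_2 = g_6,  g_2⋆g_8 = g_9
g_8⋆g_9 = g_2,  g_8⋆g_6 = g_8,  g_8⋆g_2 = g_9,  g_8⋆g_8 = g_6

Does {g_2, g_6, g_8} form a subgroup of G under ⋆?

No

g_8 ⋆ g_2 = g_9, which is not in {g_2, g_6, g_8}.
The subset is not closed under ⋆, so it is not a subgroup.
(Structurally, G here is isomorphic to the Klein four-group V_4.)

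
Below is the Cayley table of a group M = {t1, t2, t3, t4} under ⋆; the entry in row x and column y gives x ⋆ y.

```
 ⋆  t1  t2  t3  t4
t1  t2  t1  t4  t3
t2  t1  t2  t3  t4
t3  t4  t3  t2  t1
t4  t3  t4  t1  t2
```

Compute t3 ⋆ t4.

t1

Read row t3, column t4: t3 ⋆ t4 = t1.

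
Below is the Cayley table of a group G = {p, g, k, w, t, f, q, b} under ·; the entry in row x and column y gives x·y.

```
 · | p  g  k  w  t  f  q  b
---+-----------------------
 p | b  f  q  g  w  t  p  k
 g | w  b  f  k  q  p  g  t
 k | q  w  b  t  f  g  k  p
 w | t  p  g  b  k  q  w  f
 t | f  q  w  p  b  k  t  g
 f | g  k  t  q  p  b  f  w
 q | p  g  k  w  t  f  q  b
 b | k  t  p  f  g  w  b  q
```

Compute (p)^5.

p^1 = p
p^2 = p·p = b
p^3 = b·p = k
p^4 = k·p = q
p^5 = q·p = p
(Structurally, G here is isomorphic to the quaternion group Q_8.)

p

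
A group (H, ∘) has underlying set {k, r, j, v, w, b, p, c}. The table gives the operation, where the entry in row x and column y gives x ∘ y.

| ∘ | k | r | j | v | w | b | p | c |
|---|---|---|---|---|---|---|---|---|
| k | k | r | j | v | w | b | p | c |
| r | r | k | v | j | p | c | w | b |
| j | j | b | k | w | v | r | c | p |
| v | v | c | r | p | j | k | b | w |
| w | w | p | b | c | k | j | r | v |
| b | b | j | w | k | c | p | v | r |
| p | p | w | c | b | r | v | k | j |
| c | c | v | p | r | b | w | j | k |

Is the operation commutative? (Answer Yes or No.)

v ∘ r = c but r ∘ v = j.
Since v and r do not commute, H is not abelian.

No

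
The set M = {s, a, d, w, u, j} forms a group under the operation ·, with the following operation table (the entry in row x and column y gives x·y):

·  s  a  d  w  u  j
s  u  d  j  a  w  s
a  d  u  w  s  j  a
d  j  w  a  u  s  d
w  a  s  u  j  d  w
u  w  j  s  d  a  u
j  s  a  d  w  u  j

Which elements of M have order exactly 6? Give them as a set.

Identity is j. Compute the order of each non-identity element by repeated multiplication:
  s: s → u → w → a → d → j  (order 6)
  a: a → u → j  (order 3)
  d: d → a → w → u → s → j  (order 6)
  w: w → j  (order 2)
  u: u → a → j  (order 3)
Elements of order 6: {d, s}.

{d, s}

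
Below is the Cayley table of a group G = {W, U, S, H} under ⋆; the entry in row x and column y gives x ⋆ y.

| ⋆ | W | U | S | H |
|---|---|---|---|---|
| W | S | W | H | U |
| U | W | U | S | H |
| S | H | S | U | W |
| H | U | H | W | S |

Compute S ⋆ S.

Read row S, column S: S ⋆ S = U.
(Structurally, G here is isomorphic to the cyclic group Z_4.)

U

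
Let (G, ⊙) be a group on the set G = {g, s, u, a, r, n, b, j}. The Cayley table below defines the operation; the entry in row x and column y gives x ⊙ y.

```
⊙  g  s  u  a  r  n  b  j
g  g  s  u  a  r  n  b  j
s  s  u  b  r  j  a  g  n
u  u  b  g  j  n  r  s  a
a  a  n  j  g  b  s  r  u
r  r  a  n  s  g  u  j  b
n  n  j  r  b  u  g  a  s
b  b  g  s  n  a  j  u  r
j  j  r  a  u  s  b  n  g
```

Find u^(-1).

u

First locate the identity: row g matches the header, so g is the identity.
Scan row u for g: u ⊙ u = g. Hence u^(-1) = u.
(Structurally, G here is isomorphic to the dihedral group D_4.)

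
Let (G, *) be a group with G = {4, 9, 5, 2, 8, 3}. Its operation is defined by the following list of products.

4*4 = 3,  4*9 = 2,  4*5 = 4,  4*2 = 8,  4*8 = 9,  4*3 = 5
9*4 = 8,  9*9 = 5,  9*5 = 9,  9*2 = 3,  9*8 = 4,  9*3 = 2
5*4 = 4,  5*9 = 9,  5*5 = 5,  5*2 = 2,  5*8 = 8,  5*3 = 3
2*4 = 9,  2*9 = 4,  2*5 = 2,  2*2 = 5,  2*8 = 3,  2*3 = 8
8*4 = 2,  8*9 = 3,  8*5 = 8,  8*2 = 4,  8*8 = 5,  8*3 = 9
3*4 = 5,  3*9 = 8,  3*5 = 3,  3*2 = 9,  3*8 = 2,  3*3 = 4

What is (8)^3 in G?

8^1 = 8
8^2 = 8*8 = 5
8^3 = 5*8 = 8

8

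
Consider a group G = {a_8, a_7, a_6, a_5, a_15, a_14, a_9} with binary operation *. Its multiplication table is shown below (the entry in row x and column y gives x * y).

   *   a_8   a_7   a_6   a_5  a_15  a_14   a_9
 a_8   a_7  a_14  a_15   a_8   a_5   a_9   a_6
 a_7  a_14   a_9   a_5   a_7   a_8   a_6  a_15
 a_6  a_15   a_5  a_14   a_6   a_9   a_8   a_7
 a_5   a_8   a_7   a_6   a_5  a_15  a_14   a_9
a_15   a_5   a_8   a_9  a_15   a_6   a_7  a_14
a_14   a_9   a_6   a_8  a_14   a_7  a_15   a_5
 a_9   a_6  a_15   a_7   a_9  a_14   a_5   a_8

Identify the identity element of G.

The identity e satisfies e * x = x for all x, so its row in the table reproduces the column headers.
Row a_5 reads: a_8, a_7, a_6, a_5, a_15, a_14, a_9 — exactly the header order. So a_5 is the identity.

a_5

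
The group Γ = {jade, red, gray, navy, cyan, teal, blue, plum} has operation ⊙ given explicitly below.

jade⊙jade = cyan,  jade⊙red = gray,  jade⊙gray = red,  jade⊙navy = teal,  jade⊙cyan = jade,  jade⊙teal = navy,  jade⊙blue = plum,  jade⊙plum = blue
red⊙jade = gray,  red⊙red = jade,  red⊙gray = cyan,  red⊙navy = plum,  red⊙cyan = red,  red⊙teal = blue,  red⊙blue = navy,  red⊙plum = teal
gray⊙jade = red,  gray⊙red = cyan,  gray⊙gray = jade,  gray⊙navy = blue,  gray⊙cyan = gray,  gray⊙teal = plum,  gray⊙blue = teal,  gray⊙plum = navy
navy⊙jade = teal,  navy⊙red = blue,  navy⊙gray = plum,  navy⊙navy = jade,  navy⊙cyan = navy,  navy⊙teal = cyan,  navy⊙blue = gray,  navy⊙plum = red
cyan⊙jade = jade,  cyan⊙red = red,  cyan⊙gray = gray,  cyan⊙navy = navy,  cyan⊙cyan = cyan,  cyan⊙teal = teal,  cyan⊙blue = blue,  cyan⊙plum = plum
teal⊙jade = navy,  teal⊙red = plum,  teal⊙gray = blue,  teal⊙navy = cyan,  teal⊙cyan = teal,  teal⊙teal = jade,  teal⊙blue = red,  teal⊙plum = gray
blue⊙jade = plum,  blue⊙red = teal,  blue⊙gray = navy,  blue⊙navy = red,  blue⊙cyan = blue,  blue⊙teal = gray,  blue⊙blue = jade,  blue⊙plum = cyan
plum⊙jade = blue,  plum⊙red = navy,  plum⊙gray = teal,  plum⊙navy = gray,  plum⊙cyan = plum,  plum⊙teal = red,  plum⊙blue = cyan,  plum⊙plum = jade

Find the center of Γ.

An element z is central iff its row equals its column in the table.
For teal: teal ⊙ blue = red ≠ gray = blue ⊙ teal, so teal ∉ Z.
Checking each element this way leaves Z(Γ) = {cyan, jade}.

{cyan, jade}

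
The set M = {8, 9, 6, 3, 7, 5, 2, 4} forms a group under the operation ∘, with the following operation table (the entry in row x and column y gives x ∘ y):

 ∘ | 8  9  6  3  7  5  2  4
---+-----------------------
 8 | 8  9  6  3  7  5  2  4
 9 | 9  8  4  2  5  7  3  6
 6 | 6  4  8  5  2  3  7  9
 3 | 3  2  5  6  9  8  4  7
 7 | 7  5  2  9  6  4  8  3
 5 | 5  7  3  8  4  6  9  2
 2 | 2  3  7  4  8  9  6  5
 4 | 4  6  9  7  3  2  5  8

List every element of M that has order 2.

Identity is 8. Compute the order of each non-identity element by repeated multiplication:
  9: 9 → 8  (order 2)
  6: 6 → 8  (order 2)
  3: 3 → 6 → 5 → 8  (order 4)
  7: 7 → 6 → 2 → 8  (order 4)
  5: 5 → 6 → 3 → 8  (order 4)
  2: 2 → 6 → 7 → 8  (order 4)
  4: 4 → 8  (order 2)
Elements of order 2: {4, 6, 9}.

{4, 6, 9}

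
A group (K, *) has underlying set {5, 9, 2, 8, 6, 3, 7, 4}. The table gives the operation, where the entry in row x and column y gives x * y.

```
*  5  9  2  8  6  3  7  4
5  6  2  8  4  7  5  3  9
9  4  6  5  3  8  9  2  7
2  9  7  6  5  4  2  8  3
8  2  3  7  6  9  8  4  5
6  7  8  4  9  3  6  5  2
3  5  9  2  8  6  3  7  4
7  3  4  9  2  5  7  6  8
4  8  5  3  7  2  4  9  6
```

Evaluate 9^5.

9

9^1 = 9
9^2 = 9 * 9 = 6
9^3 = 6 * 9 = 8
9^4 = 8 * 9 = 3
9^5 = 3 * 9 = 9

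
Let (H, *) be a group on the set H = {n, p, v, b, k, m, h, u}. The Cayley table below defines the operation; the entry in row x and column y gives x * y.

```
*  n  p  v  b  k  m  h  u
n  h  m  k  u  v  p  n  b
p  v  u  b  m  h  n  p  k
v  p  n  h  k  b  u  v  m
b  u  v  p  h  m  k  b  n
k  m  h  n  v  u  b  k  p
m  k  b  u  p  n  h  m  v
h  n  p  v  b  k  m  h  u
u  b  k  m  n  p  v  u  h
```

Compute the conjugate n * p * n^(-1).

k

The identity is h. In row n, the entry h sits in column n, so n^(-1) = n.
n * p = m
m * n = k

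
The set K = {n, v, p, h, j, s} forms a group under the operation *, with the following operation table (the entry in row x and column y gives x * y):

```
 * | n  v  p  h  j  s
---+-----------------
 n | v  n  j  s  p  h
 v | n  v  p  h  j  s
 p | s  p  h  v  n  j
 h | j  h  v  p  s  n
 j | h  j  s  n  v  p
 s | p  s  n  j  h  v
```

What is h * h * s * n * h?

p

h * h = p
p * s = j
j * n = h
h * h = p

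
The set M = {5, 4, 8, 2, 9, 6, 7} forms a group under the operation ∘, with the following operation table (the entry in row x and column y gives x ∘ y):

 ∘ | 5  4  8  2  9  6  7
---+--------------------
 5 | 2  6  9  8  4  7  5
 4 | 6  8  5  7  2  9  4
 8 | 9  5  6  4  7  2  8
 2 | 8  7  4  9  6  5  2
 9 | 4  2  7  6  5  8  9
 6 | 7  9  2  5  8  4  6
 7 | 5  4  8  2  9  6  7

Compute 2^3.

2^1 = 2
2^2 = 2 ∘ 2 = 9
2^3 = 9 ∘ 2 = 6

6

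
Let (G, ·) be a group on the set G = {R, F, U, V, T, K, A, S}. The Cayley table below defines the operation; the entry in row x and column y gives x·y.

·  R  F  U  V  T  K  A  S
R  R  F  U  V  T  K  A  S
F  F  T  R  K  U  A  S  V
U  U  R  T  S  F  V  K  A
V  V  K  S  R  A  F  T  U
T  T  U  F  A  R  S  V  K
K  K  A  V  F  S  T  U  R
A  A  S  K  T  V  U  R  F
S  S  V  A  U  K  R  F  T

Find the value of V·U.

S

Read row V, column U: V·U = S.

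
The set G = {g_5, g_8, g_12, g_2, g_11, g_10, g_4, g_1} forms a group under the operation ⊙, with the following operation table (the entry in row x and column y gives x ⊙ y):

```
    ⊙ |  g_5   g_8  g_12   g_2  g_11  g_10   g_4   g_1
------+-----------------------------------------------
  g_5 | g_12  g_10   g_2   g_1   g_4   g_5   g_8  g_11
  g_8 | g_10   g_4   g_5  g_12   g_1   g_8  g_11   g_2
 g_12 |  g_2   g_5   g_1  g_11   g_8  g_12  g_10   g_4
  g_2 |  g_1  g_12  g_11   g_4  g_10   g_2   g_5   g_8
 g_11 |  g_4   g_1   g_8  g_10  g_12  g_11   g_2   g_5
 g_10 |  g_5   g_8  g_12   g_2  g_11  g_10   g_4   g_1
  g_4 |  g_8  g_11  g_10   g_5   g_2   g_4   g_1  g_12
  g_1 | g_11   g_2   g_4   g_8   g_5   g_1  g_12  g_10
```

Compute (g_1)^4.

g_1^1 = g_1
g_1^2 = g_1 ⊙ g_1 = g_10
g_1^3 = g_10 ⊙ g_1 = g_1
g_1^4 = g_1 ⊙ g_1 = g_10

g_10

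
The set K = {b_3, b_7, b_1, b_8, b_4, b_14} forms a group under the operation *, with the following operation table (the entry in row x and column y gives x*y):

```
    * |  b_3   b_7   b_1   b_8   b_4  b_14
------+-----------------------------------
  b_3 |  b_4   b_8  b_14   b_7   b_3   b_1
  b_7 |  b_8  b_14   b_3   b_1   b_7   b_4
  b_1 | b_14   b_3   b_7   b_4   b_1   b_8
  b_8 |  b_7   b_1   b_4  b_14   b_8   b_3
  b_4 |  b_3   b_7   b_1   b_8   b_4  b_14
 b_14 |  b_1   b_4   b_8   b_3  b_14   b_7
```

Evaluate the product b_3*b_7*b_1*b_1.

b_1

b_3*b_7 = b_8
b_8*b_1 = b_4
b_4*b_1 = b_1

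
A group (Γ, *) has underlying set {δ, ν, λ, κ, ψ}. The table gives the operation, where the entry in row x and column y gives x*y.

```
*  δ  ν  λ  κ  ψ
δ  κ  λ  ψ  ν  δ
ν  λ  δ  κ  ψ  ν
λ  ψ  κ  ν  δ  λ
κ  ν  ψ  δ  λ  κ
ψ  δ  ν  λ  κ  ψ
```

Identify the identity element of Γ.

ψ

The identity e satisfies e*x = x for all x, so its row in the table reproduces the column headers.
Row ψ reads: δ, ν, λ, κ, ψ — exactly the header order. So ψ is the identity.
(Structurally, Γ here is isomorphic to the cyclic group Z_5.)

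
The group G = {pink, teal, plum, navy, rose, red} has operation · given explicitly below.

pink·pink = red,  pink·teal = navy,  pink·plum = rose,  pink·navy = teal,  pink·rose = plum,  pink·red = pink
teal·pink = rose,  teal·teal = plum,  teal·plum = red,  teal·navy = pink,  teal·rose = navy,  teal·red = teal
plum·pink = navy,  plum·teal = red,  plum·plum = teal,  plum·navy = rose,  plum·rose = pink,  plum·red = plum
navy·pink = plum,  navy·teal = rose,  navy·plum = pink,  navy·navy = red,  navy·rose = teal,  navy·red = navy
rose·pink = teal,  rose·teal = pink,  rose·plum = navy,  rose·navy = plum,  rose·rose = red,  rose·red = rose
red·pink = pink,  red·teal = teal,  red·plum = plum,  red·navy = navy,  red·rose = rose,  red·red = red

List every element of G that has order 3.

Identity is red. Compute the order of each non-identity element by repeated multiplication:
  pink: pink → red  (order 2)
  teal: teal → plum → red  (order 3)
  plum: plum → teal → red  (order 3)
  navy: navy → red  (order 2)
  rose: rose → red  (order 2)
Elements of order 3: {plum, teal}.
(Structurally, G here is isomorphic to the symmetric group S_3.)

{plum, teal}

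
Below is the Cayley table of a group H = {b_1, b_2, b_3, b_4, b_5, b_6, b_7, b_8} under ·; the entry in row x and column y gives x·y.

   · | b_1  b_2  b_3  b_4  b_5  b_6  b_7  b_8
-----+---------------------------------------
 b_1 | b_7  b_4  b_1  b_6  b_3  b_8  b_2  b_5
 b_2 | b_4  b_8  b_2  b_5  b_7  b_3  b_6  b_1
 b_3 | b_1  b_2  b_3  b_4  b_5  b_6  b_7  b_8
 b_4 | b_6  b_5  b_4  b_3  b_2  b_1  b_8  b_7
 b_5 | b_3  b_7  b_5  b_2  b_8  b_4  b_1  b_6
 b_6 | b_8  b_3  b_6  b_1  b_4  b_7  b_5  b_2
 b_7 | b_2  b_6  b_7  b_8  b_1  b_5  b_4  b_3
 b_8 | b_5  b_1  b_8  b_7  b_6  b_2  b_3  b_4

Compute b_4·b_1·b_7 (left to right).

b_4·b_1 = b_6
b_6·b_7 = b_5

b_5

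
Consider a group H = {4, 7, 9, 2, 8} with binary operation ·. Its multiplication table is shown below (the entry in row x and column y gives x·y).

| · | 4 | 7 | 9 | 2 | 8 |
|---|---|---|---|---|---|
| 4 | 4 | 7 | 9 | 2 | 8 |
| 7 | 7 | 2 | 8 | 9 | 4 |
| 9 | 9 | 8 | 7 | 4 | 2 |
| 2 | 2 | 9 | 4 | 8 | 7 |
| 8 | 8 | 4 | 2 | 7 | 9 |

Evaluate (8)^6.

8^1 = 8
8^2 = 8·8 = 9
8^3 = 9·8 = 2
8^4 = 2·8 = 7
8^5 = 7·8 = 4
8^6 = 4·8 = 8

8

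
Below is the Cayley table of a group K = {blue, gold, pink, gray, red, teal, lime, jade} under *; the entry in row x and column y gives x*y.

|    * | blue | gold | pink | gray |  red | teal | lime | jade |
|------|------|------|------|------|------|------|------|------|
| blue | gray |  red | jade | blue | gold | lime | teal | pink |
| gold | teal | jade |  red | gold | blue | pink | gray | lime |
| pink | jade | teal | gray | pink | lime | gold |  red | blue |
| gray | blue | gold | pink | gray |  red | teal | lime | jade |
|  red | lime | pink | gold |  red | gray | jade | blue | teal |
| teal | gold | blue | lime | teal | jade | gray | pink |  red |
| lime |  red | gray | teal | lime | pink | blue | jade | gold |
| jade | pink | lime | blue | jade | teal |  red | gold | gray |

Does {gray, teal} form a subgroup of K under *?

{gray, teal} contains the identity gray.
Checking products: every product of two elements of {gray, teal} (read from the table) lies in {gray, teal}, so the set is closed.
In a finite group, a nonempty closed subset is a subgroup. So {gray, teal} ≤ K.

Yes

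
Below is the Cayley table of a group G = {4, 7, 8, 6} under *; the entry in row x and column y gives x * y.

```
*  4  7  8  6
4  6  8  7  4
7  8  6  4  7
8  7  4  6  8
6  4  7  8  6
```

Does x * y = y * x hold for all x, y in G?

Yes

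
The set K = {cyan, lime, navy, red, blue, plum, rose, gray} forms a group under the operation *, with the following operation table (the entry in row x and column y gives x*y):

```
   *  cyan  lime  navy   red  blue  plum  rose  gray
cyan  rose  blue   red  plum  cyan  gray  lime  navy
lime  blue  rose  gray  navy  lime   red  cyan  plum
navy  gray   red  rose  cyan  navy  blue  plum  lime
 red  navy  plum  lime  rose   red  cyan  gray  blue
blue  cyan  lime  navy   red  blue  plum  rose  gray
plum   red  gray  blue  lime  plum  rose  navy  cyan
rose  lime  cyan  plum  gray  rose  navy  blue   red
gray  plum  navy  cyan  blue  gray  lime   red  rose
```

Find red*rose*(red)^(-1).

rose

The identity is blue. In row red, the entry blue sits in column gray, so red^(-1) = gray.
red*rose = gray
gray*gray = rose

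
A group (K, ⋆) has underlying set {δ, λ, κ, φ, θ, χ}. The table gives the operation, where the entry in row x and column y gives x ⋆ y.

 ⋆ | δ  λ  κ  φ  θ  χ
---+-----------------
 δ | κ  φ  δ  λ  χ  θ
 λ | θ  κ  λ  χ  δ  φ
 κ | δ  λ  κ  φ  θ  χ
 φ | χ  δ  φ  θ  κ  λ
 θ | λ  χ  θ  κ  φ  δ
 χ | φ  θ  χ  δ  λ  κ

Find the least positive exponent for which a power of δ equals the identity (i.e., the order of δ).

The identity element is κ (its row matches the header).
δ^1 = δ
δ^2 = δ ⋆ δ = κ
The first power of δ equal to the identity is δ^2, so ord(δ) = 2.
(Structurally, K here is isomorphic to the symmetric group S_3.)

2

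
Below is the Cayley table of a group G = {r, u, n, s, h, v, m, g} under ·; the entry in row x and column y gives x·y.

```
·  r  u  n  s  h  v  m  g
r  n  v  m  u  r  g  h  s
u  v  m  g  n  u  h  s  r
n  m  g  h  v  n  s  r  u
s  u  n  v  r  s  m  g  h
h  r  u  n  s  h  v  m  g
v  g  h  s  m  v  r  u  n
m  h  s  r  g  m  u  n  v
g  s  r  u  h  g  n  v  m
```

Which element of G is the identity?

The identity e satisfies e·x = x for all x, so its row in the table reproduces the column headers.
Row h reads: r, u, n, s, h, v, m, g — exactly the header order. So h is the identity.

h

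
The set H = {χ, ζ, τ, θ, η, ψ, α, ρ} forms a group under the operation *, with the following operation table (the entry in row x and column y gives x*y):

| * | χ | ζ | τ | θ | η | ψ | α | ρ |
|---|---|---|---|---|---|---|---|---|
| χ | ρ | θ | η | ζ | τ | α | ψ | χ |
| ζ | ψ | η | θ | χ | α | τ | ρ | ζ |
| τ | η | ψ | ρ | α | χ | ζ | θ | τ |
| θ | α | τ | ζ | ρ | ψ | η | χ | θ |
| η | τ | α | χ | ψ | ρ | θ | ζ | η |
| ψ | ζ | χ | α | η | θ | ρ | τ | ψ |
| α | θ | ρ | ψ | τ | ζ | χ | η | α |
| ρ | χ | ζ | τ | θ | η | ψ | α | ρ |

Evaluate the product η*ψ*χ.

η*ψ = θ
θ*χ = α

α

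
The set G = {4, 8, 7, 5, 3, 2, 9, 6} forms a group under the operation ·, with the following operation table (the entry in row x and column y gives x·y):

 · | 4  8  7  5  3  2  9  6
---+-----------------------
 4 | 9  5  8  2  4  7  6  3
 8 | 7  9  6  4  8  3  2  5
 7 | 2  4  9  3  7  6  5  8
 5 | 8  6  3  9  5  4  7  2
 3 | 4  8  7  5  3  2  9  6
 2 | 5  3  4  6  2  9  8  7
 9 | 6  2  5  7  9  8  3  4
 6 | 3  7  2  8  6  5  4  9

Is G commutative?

No

6·7 = 2 but 7·6 = 8.
Since 6 and 7 do not commute, G is not abelian.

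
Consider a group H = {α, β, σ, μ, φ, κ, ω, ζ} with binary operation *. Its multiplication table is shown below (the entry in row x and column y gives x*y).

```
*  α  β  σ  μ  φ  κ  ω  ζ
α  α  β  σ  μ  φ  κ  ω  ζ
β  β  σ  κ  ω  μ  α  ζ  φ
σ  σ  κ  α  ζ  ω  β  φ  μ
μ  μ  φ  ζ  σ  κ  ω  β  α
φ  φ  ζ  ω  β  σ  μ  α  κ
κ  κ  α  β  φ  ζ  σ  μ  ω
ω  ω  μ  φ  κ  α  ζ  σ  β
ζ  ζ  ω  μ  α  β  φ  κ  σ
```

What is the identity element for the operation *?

α

The identity e satisfies e*x = x for all x, so its row in the table reproduces the column headers.
Row α reads: α, β, σ, μ, φ, κ, ω, ζ — exactly the header order. So α is the identity.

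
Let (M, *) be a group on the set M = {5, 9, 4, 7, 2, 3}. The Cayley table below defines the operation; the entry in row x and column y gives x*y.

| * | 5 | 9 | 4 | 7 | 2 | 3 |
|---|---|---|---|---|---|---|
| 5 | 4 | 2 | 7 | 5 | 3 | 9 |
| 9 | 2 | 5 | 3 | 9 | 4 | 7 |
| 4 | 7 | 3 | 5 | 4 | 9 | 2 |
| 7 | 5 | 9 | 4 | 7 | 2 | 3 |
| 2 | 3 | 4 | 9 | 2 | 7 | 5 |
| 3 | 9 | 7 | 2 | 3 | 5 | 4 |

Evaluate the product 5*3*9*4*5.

5

5*3 = 9
9*9 = 5
5*4 = 7
7*5 = 5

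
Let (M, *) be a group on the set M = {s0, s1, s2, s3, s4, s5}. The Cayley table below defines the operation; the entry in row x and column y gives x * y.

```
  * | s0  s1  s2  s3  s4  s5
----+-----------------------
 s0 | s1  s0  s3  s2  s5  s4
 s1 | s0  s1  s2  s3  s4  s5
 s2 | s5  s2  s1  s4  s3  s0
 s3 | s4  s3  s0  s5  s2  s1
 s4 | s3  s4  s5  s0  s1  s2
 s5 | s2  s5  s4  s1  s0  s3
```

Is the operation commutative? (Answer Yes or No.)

s5 * s0 = s2 but s0 * s5 = s4.
Since s5 and s0 do not commute, M is not abelian.

No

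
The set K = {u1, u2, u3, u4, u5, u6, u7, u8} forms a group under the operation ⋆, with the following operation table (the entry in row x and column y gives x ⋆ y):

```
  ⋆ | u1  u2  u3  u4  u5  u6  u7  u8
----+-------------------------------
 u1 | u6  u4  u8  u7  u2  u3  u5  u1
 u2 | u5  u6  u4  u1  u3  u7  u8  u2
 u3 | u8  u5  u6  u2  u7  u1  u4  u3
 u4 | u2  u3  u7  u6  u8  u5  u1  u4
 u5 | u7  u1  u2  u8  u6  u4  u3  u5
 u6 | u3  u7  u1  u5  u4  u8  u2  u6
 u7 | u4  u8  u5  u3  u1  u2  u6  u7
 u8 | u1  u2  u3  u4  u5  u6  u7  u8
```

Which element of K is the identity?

u8

The identity e satisfies e ⋆ x = x for all x, so its row in the table reproduces the column headers.
Row u8 reads: u1, u2, u3, u4, u5, u6, u7, u8 — exactly the header order. So u8 is the identity.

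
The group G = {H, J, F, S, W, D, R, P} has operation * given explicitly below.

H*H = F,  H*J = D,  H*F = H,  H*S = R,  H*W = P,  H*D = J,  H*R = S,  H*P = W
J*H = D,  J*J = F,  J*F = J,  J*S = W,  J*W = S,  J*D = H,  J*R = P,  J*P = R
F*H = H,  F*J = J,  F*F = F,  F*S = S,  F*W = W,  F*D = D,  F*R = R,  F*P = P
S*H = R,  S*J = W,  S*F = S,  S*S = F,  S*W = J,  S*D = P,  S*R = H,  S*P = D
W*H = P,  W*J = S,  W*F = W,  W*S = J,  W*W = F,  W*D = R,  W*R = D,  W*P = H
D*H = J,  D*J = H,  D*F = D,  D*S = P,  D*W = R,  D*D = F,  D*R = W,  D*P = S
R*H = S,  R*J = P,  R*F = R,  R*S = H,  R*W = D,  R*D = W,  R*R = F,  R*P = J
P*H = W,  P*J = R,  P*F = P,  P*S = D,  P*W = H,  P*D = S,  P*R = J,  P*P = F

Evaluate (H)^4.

H^1 = H
H^2 = H*H = F
H^3 = F*H = H
H^4 = H*H = F
(Structurally, G here is isomorphic to the elementary abelian group (Z_2)^3.)

F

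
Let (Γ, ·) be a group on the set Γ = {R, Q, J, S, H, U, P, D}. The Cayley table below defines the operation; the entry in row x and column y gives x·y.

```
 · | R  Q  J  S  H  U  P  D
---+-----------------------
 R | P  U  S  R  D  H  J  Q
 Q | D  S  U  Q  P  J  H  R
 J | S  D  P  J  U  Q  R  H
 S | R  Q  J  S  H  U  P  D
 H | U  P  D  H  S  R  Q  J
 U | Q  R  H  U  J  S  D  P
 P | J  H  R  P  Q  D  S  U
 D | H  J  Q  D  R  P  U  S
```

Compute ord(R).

The identity element is S (its row matches the header).
R^1 = R
R^2 = R·R = P
R^3 = P·R = J
R^4 = J·R = S
The first power of R equal to the identity is R^4, so ord(R) = 4.

4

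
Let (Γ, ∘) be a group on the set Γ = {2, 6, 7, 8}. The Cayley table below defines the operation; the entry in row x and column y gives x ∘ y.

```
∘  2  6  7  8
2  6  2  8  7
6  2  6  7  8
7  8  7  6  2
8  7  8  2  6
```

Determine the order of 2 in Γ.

2

The identity element is 6 (its row matches the header).
2^1 = 2
2^2 = 2 ∘ 2 = 6
The first power of 2 equal to the identity is 2^2, so ord(2) = 2.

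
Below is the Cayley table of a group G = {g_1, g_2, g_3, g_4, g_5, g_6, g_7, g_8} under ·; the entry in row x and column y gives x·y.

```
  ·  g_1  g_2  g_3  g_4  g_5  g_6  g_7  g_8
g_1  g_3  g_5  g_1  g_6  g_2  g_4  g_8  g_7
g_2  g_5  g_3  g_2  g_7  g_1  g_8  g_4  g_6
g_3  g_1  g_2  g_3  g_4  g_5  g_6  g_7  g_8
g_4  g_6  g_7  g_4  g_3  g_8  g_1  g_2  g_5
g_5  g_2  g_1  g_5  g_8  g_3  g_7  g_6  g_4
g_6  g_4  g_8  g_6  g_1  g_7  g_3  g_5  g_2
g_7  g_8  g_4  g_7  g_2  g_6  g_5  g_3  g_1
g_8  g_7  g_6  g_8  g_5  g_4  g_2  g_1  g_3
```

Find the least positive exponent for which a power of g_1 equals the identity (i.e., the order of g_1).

The identity element is g_3 (its row matches the header).
g_1^1 = g_1
g_1^2 = g_1·g_1 = g_3
The first power of g_1 equal to the identity is g_1^2, so ord(g_1) = 2.

2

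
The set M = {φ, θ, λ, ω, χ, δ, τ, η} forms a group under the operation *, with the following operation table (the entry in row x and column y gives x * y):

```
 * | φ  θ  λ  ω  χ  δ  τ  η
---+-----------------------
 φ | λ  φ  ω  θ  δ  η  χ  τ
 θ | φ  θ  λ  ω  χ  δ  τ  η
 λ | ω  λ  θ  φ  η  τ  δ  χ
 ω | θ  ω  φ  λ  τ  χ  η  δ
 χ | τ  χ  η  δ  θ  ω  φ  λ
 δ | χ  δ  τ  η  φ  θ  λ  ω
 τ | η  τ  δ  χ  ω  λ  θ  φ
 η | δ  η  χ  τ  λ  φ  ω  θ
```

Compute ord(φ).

The identity element is θ (its row matches the header).
φ^1 = φ
φ^2 = φ * φ = λ
φ^3 = λ * φ = ω
φ^4 = ω * φ = θ
The first power of φ equal to the identity is φ^4, so ord(φ) = 4.

4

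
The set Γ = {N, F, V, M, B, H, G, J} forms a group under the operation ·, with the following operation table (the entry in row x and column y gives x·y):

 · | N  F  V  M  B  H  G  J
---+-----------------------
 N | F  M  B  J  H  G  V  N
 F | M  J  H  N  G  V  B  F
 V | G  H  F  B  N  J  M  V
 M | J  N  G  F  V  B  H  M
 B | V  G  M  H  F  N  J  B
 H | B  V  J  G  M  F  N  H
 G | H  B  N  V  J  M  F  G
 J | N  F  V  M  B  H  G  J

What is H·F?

V

Read row H, column F: H·F = V.
(Structurally, Γ here is isomorphic to the quaternion group Q_8.)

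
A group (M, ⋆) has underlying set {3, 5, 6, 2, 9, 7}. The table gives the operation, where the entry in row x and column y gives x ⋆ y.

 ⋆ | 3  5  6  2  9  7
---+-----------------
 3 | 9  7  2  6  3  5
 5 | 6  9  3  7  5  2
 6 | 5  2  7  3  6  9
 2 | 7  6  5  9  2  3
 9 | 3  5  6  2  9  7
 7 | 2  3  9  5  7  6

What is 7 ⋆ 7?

6

Read row 7, column 7: 7 ⋆ 7 = 6.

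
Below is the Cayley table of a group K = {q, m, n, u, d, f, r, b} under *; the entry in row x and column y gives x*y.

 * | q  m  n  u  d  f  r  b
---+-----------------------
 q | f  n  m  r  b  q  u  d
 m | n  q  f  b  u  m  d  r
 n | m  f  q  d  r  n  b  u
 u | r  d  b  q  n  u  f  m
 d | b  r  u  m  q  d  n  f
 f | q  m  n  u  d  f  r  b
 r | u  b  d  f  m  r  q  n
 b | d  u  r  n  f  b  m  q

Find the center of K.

An element z is central iff its row equals its column in the table.
For d: d*n = u ≠ r = n*d, so d ∉ Z.
Checking each element this way leaves Z(K) = {f, q}.

{f, q}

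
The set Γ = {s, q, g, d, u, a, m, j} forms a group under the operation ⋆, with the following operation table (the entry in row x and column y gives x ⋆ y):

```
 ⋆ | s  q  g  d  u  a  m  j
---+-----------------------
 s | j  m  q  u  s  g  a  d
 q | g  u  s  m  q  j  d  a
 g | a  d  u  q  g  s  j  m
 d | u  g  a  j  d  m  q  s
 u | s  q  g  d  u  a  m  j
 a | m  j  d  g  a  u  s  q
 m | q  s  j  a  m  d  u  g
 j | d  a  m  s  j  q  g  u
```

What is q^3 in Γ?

q^1 = q
q^2 = q ⋆ q = u
q^3 = u ⋆ q = q

q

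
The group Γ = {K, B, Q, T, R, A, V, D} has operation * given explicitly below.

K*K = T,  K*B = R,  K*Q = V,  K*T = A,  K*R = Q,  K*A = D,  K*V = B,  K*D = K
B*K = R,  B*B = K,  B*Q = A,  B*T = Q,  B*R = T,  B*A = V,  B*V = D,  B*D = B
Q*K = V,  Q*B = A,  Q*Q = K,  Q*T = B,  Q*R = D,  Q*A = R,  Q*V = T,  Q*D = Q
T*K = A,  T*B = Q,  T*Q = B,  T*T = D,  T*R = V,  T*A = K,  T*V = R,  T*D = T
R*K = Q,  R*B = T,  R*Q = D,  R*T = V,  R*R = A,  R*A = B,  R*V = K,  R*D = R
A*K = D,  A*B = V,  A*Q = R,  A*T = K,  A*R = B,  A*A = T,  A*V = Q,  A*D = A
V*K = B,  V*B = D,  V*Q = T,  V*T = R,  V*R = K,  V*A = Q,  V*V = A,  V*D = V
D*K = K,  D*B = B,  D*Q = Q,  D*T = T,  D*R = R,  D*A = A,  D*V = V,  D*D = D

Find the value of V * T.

R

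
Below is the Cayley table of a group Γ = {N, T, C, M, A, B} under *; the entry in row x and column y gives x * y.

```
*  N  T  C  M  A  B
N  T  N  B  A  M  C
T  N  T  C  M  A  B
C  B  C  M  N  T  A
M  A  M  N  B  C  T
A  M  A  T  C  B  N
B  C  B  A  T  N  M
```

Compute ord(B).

The identity element is T (its row matches the header).
B^1 = B
B^2 = B * B = M
B^3 = M * B = T
The first power of B equal to the identity is B^3, so ord(B) = 3.

3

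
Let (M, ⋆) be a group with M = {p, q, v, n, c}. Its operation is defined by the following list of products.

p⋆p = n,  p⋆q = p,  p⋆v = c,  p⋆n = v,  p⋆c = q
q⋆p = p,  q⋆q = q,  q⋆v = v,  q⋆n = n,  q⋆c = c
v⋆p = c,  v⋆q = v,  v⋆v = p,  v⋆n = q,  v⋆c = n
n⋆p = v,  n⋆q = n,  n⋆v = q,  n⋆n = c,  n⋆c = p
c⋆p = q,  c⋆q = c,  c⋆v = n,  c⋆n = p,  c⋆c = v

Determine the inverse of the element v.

n

First locate the identity: row q matches the header, so q is the identity.
Scan row v for q: v ⋆ n = q. Hence v^(-1) = n.
(Structurally, M here is isomorphic to the cyclic group Z_5.)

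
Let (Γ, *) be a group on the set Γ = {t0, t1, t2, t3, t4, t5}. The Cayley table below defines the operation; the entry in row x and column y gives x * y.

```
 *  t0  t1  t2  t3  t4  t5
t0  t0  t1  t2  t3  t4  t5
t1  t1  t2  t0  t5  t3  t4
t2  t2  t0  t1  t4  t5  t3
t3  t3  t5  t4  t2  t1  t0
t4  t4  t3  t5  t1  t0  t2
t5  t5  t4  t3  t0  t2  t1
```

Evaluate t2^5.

t2^1 = t2
t2^2 = t2 * t2 = t1
t2^3 = t1 * t2 = t0
t2^4 = t0 * t2 = t2
t2^5 = t2 * t2 = t1

t1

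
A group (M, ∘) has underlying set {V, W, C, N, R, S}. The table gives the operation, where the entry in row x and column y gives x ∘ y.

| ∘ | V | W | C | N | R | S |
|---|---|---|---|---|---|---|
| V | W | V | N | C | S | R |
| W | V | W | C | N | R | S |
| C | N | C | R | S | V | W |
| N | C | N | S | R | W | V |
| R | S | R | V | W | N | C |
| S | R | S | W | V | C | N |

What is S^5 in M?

C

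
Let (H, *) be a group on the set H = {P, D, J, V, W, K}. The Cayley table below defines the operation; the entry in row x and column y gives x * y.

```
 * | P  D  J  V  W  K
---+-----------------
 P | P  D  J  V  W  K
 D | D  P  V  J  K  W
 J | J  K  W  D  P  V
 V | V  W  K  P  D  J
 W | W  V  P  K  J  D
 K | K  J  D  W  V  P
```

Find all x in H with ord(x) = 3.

{J, W}

Identity is P. Compute the order of each non-identity element by repeated multiplication:
  D: D → P  (order 2)
  J: J → W → P  (order 3)
  V: V → P  (order 2)
  W: W → J → P  (order 3)
  K: K → P  (order 2)
Elements of order 3: {J, W}.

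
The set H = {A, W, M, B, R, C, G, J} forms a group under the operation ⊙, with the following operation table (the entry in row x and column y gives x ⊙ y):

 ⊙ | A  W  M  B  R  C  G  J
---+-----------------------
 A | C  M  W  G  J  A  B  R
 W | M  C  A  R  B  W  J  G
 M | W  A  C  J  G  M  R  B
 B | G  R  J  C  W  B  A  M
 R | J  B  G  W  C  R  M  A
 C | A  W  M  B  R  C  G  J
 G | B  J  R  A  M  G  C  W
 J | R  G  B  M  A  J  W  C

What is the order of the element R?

2

The identity element is C (its row matches the header).
R^1 = R
R^2 = R ⊙ R = C
The first power of R equal to the identity is R^2, so ord(R) = 2.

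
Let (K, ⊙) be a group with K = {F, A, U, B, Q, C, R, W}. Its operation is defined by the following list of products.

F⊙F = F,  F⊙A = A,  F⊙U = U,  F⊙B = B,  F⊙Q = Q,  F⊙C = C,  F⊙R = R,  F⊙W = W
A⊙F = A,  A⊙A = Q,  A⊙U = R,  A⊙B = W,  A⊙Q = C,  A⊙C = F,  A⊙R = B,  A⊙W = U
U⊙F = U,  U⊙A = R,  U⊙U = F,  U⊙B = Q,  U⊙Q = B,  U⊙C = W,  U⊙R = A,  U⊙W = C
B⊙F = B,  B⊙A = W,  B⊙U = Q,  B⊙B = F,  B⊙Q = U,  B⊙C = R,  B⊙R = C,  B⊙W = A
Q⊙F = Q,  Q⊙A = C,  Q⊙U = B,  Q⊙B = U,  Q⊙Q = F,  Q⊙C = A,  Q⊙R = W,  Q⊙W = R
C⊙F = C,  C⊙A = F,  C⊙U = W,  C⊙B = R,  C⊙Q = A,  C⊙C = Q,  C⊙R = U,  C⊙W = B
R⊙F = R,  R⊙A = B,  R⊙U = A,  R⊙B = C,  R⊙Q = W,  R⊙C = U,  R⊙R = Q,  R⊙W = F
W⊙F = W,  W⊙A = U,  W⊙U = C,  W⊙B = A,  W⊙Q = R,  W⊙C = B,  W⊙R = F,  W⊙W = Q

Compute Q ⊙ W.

R

Read row Q, column W: Q ⊙ W = R.
(Structurally, K here is isomorphic to Z_2 x Z_4.)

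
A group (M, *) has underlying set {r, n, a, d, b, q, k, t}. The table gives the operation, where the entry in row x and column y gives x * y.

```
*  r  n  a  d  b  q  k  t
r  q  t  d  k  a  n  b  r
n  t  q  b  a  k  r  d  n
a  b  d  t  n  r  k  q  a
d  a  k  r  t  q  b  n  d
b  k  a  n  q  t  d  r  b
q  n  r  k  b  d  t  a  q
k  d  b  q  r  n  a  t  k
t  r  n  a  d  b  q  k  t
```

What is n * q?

Read row n, column q: n * q = r.
(Structurally, M here is isomorphic to the dihedral group D_4.)

r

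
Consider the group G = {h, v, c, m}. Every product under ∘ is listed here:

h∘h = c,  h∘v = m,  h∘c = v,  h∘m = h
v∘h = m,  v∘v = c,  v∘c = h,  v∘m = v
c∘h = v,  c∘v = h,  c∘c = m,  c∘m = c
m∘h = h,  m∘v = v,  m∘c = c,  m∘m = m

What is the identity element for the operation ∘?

The identity e satisfies e ∘ x = x for all x, so its row in the table reproduces the column headers.
Row m reads: h, v, c, m — exactly the header order. So m is the identity.

m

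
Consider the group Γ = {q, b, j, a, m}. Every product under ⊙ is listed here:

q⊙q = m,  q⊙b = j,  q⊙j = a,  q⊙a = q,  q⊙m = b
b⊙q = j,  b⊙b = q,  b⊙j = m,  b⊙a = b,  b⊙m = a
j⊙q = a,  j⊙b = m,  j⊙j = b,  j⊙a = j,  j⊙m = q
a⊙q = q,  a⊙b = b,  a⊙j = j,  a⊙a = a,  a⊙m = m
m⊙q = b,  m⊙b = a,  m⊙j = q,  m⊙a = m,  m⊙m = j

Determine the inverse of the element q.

First locate the identity: row a matches the header, so a is the identity.
Scan row q for a: q ⊙ j = a. Hence q^(-1) = j.

j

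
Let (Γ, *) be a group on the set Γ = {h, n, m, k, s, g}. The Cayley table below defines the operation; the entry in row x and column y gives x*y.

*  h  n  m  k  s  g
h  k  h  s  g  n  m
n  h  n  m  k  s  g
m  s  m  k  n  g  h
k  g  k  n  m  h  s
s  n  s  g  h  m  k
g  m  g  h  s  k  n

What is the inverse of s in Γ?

h

First locate the identity: row n matches the header, so n is the identity.
Scan row s for n: s*h = n. Hence s^(-1) = h.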